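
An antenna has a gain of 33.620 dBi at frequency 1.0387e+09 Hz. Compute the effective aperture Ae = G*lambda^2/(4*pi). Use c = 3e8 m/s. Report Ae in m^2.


lambda = c / f = 3.0000e+08 / 1.0387e+09 = 0.2888226 m
G_linear = 10^(33.620/10) = 2301.442
Ae = G_linear * lambda^2 / (4*pi) = 2301.442 * 0.2888226^2 / (4*pi) = 15.28 m^2

15.28 m^2


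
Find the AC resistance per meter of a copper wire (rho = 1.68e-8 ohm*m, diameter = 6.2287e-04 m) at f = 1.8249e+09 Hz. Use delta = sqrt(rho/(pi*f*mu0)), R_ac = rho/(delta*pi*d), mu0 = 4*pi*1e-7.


delta = sqrt(1.68e-8 / (pi * 1.8249e+09 * 4*pi*1e-7)) = 1.527057e-06 m
R_ac = 1.68e-8 / (1.527057e-06 * pi * 6.2287e-04) = 5.622 ohm/m

5.622 ohm/m


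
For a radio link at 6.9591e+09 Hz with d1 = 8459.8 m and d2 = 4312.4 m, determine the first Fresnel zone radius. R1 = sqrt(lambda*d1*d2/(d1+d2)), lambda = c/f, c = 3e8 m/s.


lambda = c / f = 3.0000e+08 / 6.9591e+09 = 0.04310902 m
R1 = sqrt(0.04310902 * 8459.8 * 4312.4 / (8459.8 + 4312.4)) = 11.10 m

11.10 m


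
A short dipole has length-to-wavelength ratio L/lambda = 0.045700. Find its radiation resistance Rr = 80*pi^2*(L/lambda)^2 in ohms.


Rr = 80 * pi^2 * (0.045700)^2 = 80 * 9.869604 * 2.088490e-03 = 1.649 ohm

1.649 ohm


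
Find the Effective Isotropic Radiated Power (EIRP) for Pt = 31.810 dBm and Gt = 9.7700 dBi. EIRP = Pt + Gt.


EIRP = Pt + Gt = 31.810 + 9.7700 = 41.58 dBm

41.58 dBm


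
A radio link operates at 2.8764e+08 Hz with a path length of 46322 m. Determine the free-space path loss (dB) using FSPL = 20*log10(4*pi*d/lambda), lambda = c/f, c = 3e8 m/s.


lambda = c / f = 3.0000e+08 / 2.8764e+08 = 1.042970 m
FSPL = 20 * log10(4*pi*46322/1.042970) = 114.9 dB

114.9 dB


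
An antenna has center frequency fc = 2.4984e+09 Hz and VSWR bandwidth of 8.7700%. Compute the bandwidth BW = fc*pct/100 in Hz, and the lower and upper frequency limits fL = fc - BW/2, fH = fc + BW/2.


BW = 2.4984e+09 * 8.7700/100 = 2.191097e+08 Hz
fL = 2.4984e+09 - 2.191097e+08/2 = 2.389e+09 Hz
fH = 2.4984e+09 + 2.191097e+08/2 = 2.608e+09 Hz

BW=2.191e+08 Hz, fL=2.389e+09 Hz, fH=2.608e+09 Hz


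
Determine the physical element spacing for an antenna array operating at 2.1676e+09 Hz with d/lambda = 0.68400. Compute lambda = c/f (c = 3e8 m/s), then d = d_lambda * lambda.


lambda = c / f = 3.0000e+08 / 2.1676e+09 = 0.1384019 m
d = 0.68400 * 0.1384019 = 0.09467 m

0.09467 m


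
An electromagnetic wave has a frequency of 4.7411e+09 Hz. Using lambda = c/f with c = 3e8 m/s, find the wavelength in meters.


lambda = c / f = 3.0000e+08 / 4.7411e+09 = 0.06328 m

0.06328 m


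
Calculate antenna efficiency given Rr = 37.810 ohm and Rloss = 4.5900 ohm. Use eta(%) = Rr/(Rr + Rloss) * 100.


eta = 37.810 / (37.810 + 4.5900) * 100 = 89.17%

89.17%


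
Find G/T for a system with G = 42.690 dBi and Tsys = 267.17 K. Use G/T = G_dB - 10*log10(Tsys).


G/T = 42.690 - 10*log10(267.17) = 42.690 - 24.26788 = 18.42 dB/K

18.42 dB/K


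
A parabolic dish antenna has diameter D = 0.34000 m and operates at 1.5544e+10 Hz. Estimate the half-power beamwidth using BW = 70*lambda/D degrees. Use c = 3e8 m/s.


lambda = c / f = 3.0000e+08 / 1.5544e+10 = 0.01930005 m
BW = 70 * 0.01930005 / 0.34000 = 3.974 deg

3.974 deg


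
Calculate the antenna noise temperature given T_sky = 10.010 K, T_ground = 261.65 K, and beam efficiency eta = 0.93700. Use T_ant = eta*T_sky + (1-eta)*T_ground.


T_ant = 0.93700 * 10.010 + (1 - 0.93700) * 261.65 = 25.86 K

25.86 K


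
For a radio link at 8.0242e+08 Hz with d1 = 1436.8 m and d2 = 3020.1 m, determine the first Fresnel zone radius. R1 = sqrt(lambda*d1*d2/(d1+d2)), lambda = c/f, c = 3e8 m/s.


lambda = c / f = 3.0000e+08 / 8.0242e+08 = 0.3738690 m
R1 = sqrt(0.3738690 * 1436.8 * 3020.1 / (1436.8 + 3020.1)) = 19.08 m

19.08 m


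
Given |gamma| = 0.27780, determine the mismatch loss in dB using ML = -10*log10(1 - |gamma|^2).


ML = -10 * log10(1 - 0.27780^2) = -10 * log10(0.92282716) = 0.3488 dB

0.3488 dB


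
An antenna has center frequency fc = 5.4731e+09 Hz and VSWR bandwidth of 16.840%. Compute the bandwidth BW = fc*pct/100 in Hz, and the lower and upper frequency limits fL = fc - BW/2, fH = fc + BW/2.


BW = 5.4731e+09 * 16.840/100 = 9.216700e+08 Hz
fL = 5.4731e+09 - 9.216700e+08/2 = 5.012e+09 Hz
fH = 5.4731e+09 + 9.216700e+08/2 = 5.934e+09 Hz

BW=9.217e+08 Hz, fL=5.012e+09 Hz, fH=5.934e+09 Hz


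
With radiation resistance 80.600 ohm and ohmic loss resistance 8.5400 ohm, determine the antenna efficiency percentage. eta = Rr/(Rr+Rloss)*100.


eta = 80.600 / (80.600 + 8.5400) * 100 = 90.42%

90.42%


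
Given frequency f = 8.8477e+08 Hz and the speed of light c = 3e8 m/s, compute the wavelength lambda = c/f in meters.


lambda = c / f = 3.0000e+08 / 8.8477e+08 = 0.3391 m

0.3391 m


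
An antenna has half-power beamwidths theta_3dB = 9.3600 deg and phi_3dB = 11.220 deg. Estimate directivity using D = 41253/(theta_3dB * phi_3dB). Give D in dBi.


D_linear = 41253 / (9.3600 * 11.220) = 392.8139
D_dBi = 10 * log10(392.8139) = 25.94 dBi

25.94 dBi


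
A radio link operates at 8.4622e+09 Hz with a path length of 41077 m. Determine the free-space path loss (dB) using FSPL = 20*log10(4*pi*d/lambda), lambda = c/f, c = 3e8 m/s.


lambda = c / f = 3.0000e+08 / 8.4622e+09 = 0.03545177 m
FSPL = 20 * log10(4*pi*41077/0.03545177) = 143.3 dB

143.3 dB


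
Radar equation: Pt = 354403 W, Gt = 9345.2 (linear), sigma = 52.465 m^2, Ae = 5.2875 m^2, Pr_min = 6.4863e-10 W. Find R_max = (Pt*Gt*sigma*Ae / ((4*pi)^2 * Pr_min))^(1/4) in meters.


R^4 = 354403*9345.2*52.465*5.2875 / ((4*pi)^2 * 6.4863e-10) = 8.969935e+18
R_max = 8.969935e+18^0.25 = 54726 m

54726 m


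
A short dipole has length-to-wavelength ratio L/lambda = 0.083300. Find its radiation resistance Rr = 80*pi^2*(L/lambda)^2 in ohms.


Rr = 80 * pi^2 * (0.083300)^2 = 80 * 9.869604 * 6.938890e-03 = 5.479 ohm

5.479 ohm


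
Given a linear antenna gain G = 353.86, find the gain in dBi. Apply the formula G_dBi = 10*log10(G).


G_dBi = 10 * log10(353.86) = 25.49 dBi

25.49 dBi


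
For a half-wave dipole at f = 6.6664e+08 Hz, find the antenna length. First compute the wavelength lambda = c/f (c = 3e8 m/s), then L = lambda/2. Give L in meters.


lambda = c / f = 3.0000e+08 / 6.6664e+08 = 0.4500180 m
L = lambda / 2 = 0.4500180 / 2 = 0.2250 m

0.2250 m


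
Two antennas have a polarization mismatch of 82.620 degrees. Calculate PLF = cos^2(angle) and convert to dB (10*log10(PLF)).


PLF_linear = cos^2(82.620 deg) = 0.01649926
PLF_dB = 10 * log10(0.01649926) = -17.83 dB

-17.83 dB


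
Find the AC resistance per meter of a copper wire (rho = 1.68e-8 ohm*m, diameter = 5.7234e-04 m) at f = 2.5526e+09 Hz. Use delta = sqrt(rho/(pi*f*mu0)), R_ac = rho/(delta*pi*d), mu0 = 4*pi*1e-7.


delta = sqrt(1.68e-8 / (pi * 2.5526e+09 * 4*pi*1e-7)) = 1.291170e-06 m
R_ac = 1.68e-8 / (1.291170e-06 * pi * 5.7234e-04) = 7.236 ohm/m

7.236 ohm/m


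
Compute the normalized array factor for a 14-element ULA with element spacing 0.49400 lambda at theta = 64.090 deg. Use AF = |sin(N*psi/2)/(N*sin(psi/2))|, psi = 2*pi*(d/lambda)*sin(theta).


psi = 2*pi*0.49400*sin(64.090 deg) = 2.791895 rad
AF = |sin(14*2.791895/2) / (14*sin(2.791895/2))| = 0.04638

0.04638


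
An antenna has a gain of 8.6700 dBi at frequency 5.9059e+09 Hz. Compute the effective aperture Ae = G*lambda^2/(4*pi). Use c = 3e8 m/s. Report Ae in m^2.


lambda = c / f = 3.0000e+08 / 5.9059e+09 = 0.05079666 m
G_linear = 10^(8.6700/10) = 7.362071
Ae = G_linear * lambda^2 / (4*pi) = 7.362071 * 0.05079666^2 / (4*pi) = 1.512e-03 m^2

1.512e-03 m^2


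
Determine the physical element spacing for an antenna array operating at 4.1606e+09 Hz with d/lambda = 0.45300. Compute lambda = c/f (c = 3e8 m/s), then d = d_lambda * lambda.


lambda = c / f = 3.0000e+08 / 4.1606e+09 = 0.07210498 m
d = 0.45300 * 0.07210498 = 0.03266 m

0.03266 m


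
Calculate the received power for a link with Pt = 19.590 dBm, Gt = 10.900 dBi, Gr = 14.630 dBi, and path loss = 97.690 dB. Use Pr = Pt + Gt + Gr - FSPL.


Pr = 19.590 + 10.900 + 14.630 - 97.690 = -52.57 dBm

-52.57 dBm


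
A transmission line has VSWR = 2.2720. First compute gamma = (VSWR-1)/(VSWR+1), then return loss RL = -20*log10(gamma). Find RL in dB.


gamma = (2.2720 - 1) / (2.2720 + 1) = 0.3887531
RL = -20 * log10(0.3887531) = 8.207 dB

8.207 dB


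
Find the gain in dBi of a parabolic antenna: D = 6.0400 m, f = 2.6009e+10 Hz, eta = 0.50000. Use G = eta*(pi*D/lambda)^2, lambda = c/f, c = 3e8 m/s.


lambda = c / f = 3.0000e+08 / 2.6009e+10 = 0.01153447 m
G_linear = 0.50000 * (pi * 6.0400 / 0.01153447)^2 = 1.353157e+06
G_dBi = 10 * log10(1.353157e+06) = 61.31 dBi

61.31 dBi


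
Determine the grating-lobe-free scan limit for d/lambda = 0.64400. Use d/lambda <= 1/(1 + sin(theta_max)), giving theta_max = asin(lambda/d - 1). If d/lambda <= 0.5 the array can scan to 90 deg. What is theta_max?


lambda/d - 1 = 1/0.64400 - 1 = 0.5527950
theta_max = asin(0.5527950) = 33.56 deg

33.56 deg


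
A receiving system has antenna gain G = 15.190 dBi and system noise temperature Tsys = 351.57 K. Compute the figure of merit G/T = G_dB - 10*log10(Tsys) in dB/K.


G/T = 15.190 - 10*log10(351.57) = 15.190 - 25.46012 = -10.27 dB/K

-10.27 dB/K


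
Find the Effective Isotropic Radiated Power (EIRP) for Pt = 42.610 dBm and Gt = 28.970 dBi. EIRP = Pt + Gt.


EIRP = Pt + Gt = 42.610 + 28.970 = 71.58 dBm

71.58 dBm


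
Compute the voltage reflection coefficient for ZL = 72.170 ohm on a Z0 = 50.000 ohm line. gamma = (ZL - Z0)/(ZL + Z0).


gamma = (72.170 - 50.000) / (72.170 + 50.000) = 0.1815

0.1815


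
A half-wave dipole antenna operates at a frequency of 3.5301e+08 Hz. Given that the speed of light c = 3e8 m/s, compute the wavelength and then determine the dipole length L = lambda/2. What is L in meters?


lambda = c / f = 3.0000e+08 / 3.5301e+08 = 0.8498343 m
L = lambda / 2 = 0.8498343 / 2 = 0.4249 m

0.4249 m


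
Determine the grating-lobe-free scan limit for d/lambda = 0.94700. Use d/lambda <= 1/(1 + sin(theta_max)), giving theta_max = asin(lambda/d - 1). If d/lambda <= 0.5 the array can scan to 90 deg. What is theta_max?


lambda/d - 1 = 1/0.94700 - 1 = 0.05596621
theta_max = asin(0.05596621) = 3.208 deg

3.208 deg


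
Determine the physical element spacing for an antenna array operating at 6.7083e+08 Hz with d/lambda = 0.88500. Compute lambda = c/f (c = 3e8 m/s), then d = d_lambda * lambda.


lambda = c / f = 3.0000e+08 / 6.7083e+08 = 0.4472072 m
d = 0.88500 * 0.4472072 = 0.3958 m

0.3958 m


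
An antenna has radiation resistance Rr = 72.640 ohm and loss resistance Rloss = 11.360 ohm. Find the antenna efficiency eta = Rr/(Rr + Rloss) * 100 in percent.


eta = 72.640 / (72.640 + 11.360) * 100 = 86.48%

86.48%


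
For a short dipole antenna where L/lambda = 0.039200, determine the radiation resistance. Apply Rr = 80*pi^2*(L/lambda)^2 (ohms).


Rr = 80 * pi^2 * (0.039200)^2 = 80 * 9.869604 * 1.536640e-03 = 1.213 ohm

1.213 ohm


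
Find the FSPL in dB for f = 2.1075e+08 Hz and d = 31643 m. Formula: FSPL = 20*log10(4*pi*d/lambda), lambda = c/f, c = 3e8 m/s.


lambda = c / f = 3.0000e+08 / 2.1075e+08 = 1.423488 m
FSPL = 20 * log10(4*pi*31643/1.423488) = 108.9 dB

108.9 dB


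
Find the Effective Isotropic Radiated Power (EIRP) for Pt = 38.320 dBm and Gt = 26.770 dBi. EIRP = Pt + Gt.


EIRP = Pt + Gt = 38.320 + 26.770 = 65.09 dBm

65.09 dBm


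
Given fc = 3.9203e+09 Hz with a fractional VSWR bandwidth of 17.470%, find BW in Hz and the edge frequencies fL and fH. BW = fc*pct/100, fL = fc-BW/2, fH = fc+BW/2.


BW = 3.9203e+09 * 17.470/100 = 6.848764e+08 Hz
fL = 3.9203e+09 - 6.848764e+08/2 = 3.578e+09 Hz
fH = 3.9203e+09 + 6.848764e+08/2 = 4.263e+09 Hz

BW=6.849e+08 Hz, fL=3.578e+09 Hz, fH=4.263e+09 Hz


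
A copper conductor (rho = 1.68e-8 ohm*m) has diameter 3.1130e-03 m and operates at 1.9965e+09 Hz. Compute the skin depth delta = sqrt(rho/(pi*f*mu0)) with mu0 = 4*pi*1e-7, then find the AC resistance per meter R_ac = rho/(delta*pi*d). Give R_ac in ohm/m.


delta = sqrt(1.68e-8 / (pi * 1.9965e+09 * 4*pi*1e-7)) = 1.459957e-06 m
R_ac = 1.68e-8 / (1.459957e-06 * pi * 3.1130e-03) = 1.177 ohm/m

1.177 ohm/m


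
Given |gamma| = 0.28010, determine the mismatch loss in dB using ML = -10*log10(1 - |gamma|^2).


ML = -10 * log10(1 - 0.28010^2) = -10 * log10(0.92154399) = 0.3548 dB

0.3548 dB


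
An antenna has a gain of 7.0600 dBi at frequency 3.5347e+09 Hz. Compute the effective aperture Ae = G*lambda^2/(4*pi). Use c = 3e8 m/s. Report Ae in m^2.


lambda = c / f = 3.0000e+08 / 3.5347e+09 = 0.08487283 m
G_linear = 10^(7.0600/10) = 5.081594
Ae = G_linear * lambda^2 / (4*pi) = 5.081594 * 0.08487283^2 / (4*pi) = 2.913e-03 m^2

2.913e-03 m^2


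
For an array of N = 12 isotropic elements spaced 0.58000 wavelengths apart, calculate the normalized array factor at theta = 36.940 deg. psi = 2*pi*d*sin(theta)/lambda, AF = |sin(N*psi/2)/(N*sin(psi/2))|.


psi = 2*pi*0.58000*sin(36.940 deg) = 2.190114 rad
AF = |sin(12*2.190114/2) / (12*sin(2.190114/2))| = 0.05093

0.05093


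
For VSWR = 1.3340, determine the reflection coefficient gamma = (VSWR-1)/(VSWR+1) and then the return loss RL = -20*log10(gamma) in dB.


gamma = (1.3340 - 1) / (1.3340 + 1) = 0.1431020
RL = -20 * log10(0.1431020) = 16.89 dB

16.89 dB


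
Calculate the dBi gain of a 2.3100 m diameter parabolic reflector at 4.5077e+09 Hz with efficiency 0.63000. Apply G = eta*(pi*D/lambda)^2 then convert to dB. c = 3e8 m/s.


lambda = c / f = 3.0000e+08 / 4.5077e+09 = 0.06655279 m
G_linear = 0.63000 * (pi * 2.3100 / 0.06655279)^2 = 7490.861
G_dBi = 10 * log10(7490.861) = 38.75 dBi

38.75 dBi


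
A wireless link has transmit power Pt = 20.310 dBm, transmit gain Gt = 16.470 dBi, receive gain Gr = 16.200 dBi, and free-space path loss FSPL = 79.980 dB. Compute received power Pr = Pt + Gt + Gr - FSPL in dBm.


Pr = 20.310 + 16.470 + 16.200 - 79.980 = -27.00 dBm

-27.00 dBm


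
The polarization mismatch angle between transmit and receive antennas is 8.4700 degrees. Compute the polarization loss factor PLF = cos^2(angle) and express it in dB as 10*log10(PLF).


PLF_linear = cos^2(8.4700 deg) = 0.9783052
PLF_dB = 10 * log10(0.9783052) = -0.09526 dB

-0.09526 dB


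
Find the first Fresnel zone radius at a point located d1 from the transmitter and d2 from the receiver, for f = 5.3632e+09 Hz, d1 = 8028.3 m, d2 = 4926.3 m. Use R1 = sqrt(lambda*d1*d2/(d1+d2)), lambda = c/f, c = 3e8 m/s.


lambda = c / f = 3.0000e+08 / 5.3632e+09 = 0.05593675 m
R1 = sqrt(0.05593675 * 8028.3 * 4926.3 / (8028.3 + 4926.3)) = 13.07 m

13.07 m


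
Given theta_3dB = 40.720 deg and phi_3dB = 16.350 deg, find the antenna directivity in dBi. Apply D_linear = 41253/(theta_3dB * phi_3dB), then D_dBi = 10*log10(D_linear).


D_linear = 41253 / (40.720 * 16.350) = 61.96265
D_dBi = 10 * log10(61.96265) = 17.92 dBi

17.92 dBi


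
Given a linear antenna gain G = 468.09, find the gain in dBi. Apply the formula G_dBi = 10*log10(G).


G_dBi = 10 * log10(468.09) = 26.70 dBi

26.70 dBi


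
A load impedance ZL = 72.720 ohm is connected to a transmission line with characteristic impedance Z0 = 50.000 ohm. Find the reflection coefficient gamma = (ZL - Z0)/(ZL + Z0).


gamma = (72.720 - 50.000) / (72.720 + 50.000) = 0.1851

0.1851


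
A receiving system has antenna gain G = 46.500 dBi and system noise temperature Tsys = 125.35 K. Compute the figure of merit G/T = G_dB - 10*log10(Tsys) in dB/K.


G/T = 46.500 - 10*log10(125.35) = 46.500 - 20.98124 = 25.52 dB/K

25.52 dB/K


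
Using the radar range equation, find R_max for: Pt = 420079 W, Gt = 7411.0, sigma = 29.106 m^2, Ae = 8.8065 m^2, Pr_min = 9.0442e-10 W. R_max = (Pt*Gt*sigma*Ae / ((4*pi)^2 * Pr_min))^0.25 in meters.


R^4 = 420079*7411.0*29.106*8.8065 / ((4*pi)^2 * 9.0442e-10) = 5.587323e+18
R_max = 5.587323e+18^0.25 = 48618 m

48618 m


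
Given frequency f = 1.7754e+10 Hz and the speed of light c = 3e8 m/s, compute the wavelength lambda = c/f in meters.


lambda = c / f = 3.0000e+08 / 1.7754e+10 = 0.01690 m

0.01690 m


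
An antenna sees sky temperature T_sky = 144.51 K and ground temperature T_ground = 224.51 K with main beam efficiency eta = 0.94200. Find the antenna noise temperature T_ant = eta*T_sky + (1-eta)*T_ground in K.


T_ant = 0.94200 * 144.51 + (1 - 0.94200) * 224.51 = 149.1 K

149.1 K


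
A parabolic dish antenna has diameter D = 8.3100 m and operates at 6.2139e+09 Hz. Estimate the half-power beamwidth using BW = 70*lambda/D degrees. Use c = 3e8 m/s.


lambda = c / f = 3.0000e+08 / 6.2139e+09 = 0.04827886 m
BW = 70 * 0.04827886 / 8.3100 = 0.4067 deg

0.4067 deg


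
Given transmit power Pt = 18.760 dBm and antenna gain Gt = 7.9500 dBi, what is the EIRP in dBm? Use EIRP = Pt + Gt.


EIRP = Pt + Gt = 18.760 + 7.9500 = 26.71 dBm

26.71 dBm


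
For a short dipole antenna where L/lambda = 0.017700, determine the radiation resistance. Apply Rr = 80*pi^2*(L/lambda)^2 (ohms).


Rr = 80 * pi^2 * (0.017700)^2 = 80 * 9.869604 * 3.132900e-04 = 0.2474 ohm

0.2474 ohm


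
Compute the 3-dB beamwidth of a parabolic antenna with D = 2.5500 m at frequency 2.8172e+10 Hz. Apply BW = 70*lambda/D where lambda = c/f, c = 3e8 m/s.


lambda = c / f = 3.0000e+08 / 2.8172e+10 = 0.01064887 m
BW = 70 * 0.01064887 / 2.5500 = 0.2923 deg

0.2923 deg


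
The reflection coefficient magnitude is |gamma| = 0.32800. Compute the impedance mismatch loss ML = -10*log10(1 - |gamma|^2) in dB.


ML = -10 * log10(1 - 0.32800^2) = -10 * log10(0.892416) = 0.4943 dB

0.4943 dB


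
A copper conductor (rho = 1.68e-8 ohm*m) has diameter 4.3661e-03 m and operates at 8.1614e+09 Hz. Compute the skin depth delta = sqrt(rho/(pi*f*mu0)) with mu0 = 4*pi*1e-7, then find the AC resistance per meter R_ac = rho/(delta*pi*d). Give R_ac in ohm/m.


delta = sqrt(1.68e-8 / (pi * 8.1614e+09 * 4*pi*1e-7)) = 7.220918e-07 m
R_ac = 1.68e-8 / (7.220918e-07 * pi * 4.3661e-03) = 1.696 ohm/m

1.696 ohm/m


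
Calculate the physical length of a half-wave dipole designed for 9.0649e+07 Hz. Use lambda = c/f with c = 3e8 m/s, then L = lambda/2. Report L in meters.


lambda = c / f = 3.0000e+08 / 9.0649e+07 = 3.309468 m
L = lambda / 2 = 3.309468 / 2 = 1.655 m

1.655 m


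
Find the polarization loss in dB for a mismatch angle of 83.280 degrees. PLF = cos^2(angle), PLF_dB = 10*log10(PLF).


PLF_linear = cos^2(83.280 deg) = 0.01369307
PLF_dB = 10 * log10(0.01369307) = -18.63 dB

-18.63 dB


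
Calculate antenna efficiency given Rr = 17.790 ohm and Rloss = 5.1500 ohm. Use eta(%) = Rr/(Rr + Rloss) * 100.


eta = 17.790 / (17.790 + 5.1500) * 100 = 77.55%

77.55%


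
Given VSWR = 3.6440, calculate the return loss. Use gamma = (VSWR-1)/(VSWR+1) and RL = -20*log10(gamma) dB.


gamma = (3.6440 - 1) / (3.6440 + 1) = 0.5693368
RL = -20 * log10(0.5693368) = 4.893 dB

4.893 dB


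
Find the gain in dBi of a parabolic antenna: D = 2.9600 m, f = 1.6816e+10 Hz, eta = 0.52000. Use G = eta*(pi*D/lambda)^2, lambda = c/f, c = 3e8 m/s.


lambda = c / f = 3.0000e+08 / 1.6816e+10 = 0.01784015 m
G_linear = 0.52000 * (pi * 2.9600 / 0.01784015)^2 = 141282.9
G_dBi = 10 * log10(141282.9) = 51.50 dBi

51.50 dBi


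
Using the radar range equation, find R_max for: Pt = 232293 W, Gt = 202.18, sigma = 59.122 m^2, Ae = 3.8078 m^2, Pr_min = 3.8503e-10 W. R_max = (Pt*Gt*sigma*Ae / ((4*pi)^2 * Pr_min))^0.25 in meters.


R^4 = 232293*202.18*59.122*3.8078 / ((4*pi)^2 * 3.8503e-10) = 1.738935e+17
R_max = 1.738935e+17^0.25 = 20421 m

20421 m


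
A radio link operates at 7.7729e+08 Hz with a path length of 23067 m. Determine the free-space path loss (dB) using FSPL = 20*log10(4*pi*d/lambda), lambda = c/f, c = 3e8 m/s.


lambda = c / f = 3.0000e+08 / 7.7729e+08 = 0.3859563 m
FSPL = 20 * log10(4*pi*23067/0.3859563) = 117.5 dB

117.5 dB


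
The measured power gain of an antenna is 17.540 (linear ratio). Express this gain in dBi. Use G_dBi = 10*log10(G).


G_dBi = 10 * log10(17.540) = 12.44 dBi

12.44 dBi


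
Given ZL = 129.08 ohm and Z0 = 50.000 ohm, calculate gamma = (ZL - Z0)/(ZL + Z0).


gamma = (129.08 - 50.000) / (129.08 + 50.000) = 0.4416

0.4416


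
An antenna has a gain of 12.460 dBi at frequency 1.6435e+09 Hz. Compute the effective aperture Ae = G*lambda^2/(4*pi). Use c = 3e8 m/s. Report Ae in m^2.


lambda = c / f = 3.0000e+08 / 1.6435e+09 = 0.1825373 m
G_linear = 10^(12.460/10) = 17.61976
Ae = G_linear * lambda^2 / (4*pi) = 17.61976 * 0.1825373^2 / (4*pi) = 0.04672 m^2

0.04672 m^2


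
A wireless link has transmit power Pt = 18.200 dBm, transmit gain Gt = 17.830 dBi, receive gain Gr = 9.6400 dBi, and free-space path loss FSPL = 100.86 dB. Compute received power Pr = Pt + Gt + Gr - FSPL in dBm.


Pr = 18.200 + 17.830 + 9.6400 - 100.86 = -55.19 dBm

-55.19 dBm


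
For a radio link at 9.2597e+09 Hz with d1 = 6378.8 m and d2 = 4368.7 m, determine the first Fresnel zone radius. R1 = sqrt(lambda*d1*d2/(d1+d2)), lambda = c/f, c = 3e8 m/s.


lambda = c / f = 3.0000e+08 / 9.2597e+09 = 0.03239846 m
R1 = sqrt(0.03239846 * 6378.8 * 4368.7 / (6378.8 + 4368.7)) = 9.165 m

9.165 m


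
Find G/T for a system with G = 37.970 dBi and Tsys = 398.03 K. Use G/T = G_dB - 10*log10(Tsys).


G/T = 37.970 - 10*log10(398.03) = 37.970 - 25.99916 = 11.97 dB/K

11.97 dB/K


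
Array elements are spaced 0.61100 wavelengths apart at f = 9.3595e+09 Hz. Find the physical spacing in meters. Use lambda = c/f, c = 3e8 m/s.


lambda = c / f = 3.0000e+08 / 9.3595e+09 = 0.03205299 m
d = 0.61100 * 0.03205299 = 0.01958 m

0.01958 m


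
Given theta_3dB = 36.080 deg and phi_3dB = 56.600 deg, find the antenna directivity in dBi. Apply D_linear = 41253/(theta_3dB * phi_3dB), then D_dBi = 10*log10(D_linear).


D_linear = 41253 / (36.080 * 56.600) = 20.20099
D_dBi = 10 * log10(20.20099) = 13.05 dBi

13.05 dBi


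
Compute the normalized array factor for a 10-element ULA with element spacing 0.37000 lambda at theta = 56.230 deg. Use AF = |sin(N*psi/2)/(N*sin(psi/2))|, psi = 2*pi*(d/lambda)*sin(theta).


psi = 2*pi*0.37000*sin(56.230 deg) = 1.932532 rad
AF = |sin(10*1.932532/2) / (10*sin(1.932532/2))| = 0.02864

0.02864


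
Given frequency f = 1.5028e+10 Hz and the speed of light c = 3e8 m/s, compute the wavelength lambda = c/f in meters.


lambda = c / f = 3.0000e+08 / 1.5028e+10 = 0.01996 m

0.01996 m


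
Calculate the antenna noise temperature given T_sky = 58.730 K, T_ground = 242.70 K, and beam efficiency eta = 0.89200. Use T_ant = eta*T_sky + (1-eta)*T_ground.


T_ant = 0.89200 * 58.730 + (1 - 0.89200) * 242.70 = 78.60 K

78.60 K


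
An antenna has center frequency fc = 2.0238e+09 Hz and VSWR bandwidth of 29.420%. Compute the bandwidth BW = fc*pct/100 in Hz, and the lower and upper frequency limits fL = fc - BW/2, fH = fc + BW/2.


BW = 2.0238e+09 * 29.420/100 = 5.954020e+08 Hz
fL = 2.0238e+09 - 5.954020e+08/2 = 1.726e+09 Hz
fH = 2.0238e+09 + 5.954020e+08/2 = 2.322e+09 Hz

BW=5.954e+08 Hz, fL=1.726e+09 Hz, fH=2.322e+09 Hz


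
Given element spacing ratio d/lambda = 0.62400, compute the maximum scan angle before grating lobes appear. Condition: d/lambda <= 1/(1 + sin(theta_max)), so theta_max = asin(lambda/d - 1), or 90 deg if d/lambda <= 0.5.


lambda/d - 1 = 1/0.62400 - 1 = 0.6025641
theta_max = asin(0.6025641) = 37.05 deg

37.05 deg


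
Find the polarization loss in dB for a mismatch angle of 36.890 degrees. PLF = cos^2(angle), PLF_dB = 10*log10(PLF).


PLF_linear = cos^2(36.890 deg) = 0.6396631
PLF_dB = 10 * log10(0.6396631) = -1.940 dB

-1.940 dB


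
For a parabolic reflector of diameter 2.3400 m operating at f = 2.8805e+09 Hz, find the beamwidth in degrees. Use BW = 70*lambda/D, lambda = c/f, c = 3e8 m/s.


lambda = c / f = 3.0000e+08 / 2.8805e+09 = 0.1041486 m
BW = 70 * 0.1041486 / 2.3400 = 3.116 deg

3.116 deg


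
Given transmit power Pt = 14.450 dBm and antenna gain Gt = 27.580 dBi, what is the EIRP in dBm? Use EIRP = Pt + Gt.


EIRP = Pt + Gt = 14.450 + 27.580 = 42.03 dBm

42.03 dBm


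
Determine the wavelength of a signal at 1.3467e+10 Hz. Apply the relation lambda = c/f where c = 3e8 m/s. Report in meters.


lambda = c / f = 3.0000e+08 / 1.3467e+10 = 0.02228 m

0.02228 m


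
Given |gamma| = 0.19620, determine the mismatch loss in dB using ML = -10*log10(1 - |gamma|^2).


ML = -10 * log10(1 - 0.19620^2) = -10 * log10(0.96150556) = 0.1705 dB

0.1705 dB


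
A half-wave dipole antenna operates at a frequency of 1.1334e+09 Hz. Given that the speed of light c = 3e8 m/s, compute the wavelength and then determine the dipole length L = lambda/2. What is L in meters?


lambda = c / f = 3.0000e+08 / 1.1334e+09 = 0.2646903 m
L = lambda / 2 = 0.2646903 / 2 = 0.1323 m

0.1323 m


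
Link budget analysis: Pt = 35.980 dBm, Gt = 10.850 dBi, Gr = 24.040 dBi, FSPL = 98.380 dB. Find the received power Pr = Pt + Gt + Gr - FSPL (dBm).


Pr = 35.980 + 10.850 + 24.040 - 98.380 = -27.51 dBm

-27.51 dBm


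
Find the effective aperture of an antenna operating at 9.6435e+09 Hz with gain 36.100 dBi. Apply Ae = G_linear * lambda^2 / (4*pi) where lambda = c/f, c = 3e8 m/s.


lambda = c / f = 3.0000e+08 / 9.6435e+09 = 0.03110904 m
G_linear = 10^(36.100/10) = 4073.803
Ae = G_linear * lambda^2 / (4*pi) = 4073.803 * 0.03110904^2 / (4*pi) = 0.3137 m^2

0.3137 m^2


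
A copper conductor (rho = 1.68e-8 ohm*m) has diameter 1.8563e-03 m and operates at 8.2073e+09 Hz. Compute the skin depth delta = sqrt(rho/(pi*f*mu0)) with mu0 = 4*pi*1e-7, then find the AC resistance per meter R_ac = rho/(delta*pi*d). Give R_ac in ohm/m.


delta = sqrt(1.68e-8 / (pi * 8.2073e+09 * 4*pi*1e-7)) = 7.200698e-07 m
R_ac = 1.68e-8 / (7.200698e-07 * pi * 1.8563e-03) = 4.001 ohm/m

4.001 ohm/m


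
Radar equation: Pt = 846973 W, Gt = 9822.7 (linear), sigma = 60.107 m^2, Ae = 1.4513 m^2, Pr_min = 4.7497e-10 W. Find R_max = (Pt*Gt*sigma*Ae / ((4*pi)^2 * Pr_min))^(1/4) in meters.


R^4 = 846973*9822.7*60.107*1.4513 / ((4*pi)^2 * 4.7497e-10) = 9.676021e+18
R_max = 9.676021e+18^0.25 = 55773 m

55773 m


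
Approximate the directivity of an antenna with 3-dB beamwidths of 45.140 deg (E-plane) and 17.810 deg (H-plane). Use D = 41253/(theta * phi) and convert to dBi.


D_linear = 41253 / (45.140 * 17.810) = 51.31331
D_dBi = 10 * log10(51.31331) = 17.10 dBi

17.10 dBi


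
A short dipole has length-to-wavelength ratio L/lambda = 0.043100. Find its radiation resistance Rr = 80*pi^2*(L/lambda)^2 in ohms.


Rr = 80 * pi^2 * (0.043100)^2 = 80 * 9.869604 * 1.857610e-03 = 1.467 ohm

1.467 ohm


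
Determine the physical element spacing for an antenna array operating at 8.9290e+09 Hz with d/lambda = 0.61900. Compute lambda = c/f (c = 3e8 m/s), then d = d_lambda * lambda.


lambda = c / f = 3.0000e+08 / 8.9290e+09 = 0.03359839 m
d = 0.61900 * 0.03359839 = 0.02080 m

0.02080 m


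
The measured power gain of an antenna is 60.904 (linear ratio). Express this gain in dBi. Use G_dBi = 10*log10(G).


G_dBi = 10 * log10(60.904) = 17.85 dBi

17.85 dBi


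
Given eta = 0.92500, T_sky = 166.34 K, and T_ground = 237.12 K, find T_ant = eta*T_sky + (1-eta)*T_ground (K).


T_ant = 0.92500 * 166.34 + (1 - 0.92500) * 237.12 = 171.6 K

171.6 K


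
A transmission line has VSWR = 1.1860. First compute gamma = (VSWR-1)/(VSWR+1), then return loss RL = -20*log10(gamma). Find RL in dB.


gamma = (1.1860 - 1) / (1.1860 + 1) = 0.08508692
RL = -20 * log10(0.08508692) = 21.40 dB

21.40 dB


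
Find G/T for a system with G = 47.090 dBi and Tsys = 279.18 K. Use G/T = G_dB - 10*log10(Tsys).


G/T = 47.090 - 10*log10(279.18) = 47.090 - 24.45884 = 22.63 dB/K

22.63 dB/K


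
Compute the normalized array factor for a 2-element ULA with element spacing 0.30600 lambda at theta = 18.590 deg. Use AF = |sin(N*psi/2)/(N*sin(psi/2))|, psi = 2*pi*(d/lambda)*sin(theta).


psi = 2*pi*0.30600*sin(18.590 deg) = 0.6129306 rad
AF = |sin(2*0.6129306/2) / (2*sin(0.6129306/2))| = 0.9534

0.9534


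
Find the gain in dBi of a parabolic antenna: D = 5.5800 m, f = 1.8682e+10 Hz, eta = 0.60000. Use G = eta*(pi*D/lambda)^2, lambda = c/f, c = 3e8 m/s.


lambda = c / f = 3.0000e+08 / 1.8682e+10 = 0.01605824 m
G_linear = 0.60000 * (pi * 5.5800 / 0.01605824)^2 = 715028.8
G_dBi = 10 * log10(715028.8) = 58.54 dBi

58.54 dBi


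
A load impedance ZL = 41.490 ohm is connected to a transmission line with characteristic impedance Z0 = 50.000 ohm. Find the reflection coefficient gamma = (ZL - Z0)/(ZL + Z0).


gamma = (41.490 - 50.000) / (41.490 + 50.000) = -0.09302

-0.09302


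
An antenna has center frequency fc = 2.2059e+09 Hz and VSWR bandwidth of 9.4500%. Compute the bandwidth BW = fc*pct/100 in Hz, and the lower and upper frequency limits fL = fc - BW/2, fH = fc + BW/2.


BW = 2.2059e+09 * 9.4500/100 = 2.084576e+08 Hz
fL = 2.2059e+09 - 2.084576e+08/2 = 2.102e+09 Hz
fH = 2.2059e+09 + 2.084576e+08/2 = 2.310e+09 Hz

BW=2.085e+08 Hz, fL=2.102e+09 Hz, fH=2.310e+09 Hz


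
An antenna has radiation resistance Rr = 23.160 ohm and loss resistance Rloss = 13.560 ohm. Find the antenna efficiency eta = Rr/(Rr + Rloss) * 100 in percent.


eta = 23.160 / (23.160 + 13.560) * 100 = 63.07%

63.07%


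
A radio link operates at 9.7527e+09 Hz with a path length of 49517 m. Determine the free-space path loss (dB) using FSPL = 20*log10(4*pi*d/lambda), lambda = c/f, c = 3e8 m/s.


lambda = c / f = 3.0000e+08 / 9.7527e+09 = 0.03076071 m
FSPL = 20 * log10(4*pi*49517/0.03076071) = 146.1 dB

146.1 dB


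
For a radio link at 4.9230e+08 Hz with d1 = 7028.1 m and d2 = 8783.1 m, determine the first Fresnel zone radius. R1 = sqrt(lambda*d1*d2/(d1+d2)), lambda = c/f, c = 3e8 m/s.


lambda = c / f = 3.0000e+08 / 4.9230e+08 = 0.6093845 m
R1 = sqrt(0.6093845 * 7028.1 * 8783.1 / (7028.1 + 8783.1)) = 48.78 m

48.78 m


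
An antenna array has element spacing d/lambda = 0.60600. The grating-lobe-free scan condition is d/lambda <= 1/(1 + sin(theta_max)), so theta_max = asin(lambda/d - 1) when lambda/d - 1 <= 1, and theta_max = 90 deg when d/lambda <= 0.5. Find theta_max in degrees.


lambda/d - 1 = 1/0.60600 - 1 = 0.6501650
theta_max = asin(0.6501650) = 40.55 deg

40.55 deg


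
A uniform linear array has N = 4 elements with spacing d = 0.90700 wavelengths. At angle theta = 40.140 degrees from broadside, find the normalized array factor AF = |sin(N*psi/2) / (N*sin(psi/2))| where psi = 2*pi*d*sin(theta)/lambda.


psi = 2*pi*0.90700*sin(40.140 deg) = 3.673806 rad
AF = |sin(4*3.673806/2) / (4*sin(3.673806/2))| = 0.2266

0.2266


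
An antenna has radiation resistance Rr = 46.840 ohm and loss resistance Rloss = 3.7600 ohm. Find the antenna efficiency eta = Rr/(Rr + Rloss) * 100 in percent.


eta = 46.840 / (46.840 + 3.7600) * 100 = 92.57%

92.57%


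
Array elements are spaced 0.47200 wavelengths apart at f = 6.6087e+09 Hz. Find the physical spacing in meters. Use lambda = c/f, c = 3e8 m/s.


lambda = c / f = 3.0000e+08 / 6.6087e+09 = 0.04539471 m
d = 0.47200 * 0.04539471 = 0.02143 m

0.02143 m


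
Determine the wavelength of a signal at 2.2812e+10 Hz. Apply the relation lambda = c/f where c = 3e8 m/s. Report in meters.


lambda = c / f = 3.0000e+08 / 2.2812e+10 = 0.01315 m

0.01315 m


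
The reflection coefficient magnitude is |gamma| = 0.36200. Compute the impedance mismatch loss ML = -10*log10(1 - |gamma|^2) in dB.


ML = -10 * log10(1 - 0.36200^2) = -10 * log10(0.868956) = 0.6100 dB

0.6100 dB


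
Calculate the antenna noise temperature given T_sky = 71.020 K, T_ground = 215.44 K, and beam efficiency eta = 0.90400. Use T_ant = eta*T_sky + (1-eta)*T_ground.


T_ant = 0.90400 * 71.020 + (1 - 0.90400) * 215.44 = 84.88 K

84.88 K


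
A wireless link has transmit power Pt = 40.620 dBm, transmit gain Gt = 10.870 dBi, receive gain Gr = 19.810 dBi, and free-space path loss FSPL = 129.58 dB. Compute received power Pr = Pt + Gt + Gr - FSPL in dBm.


Pr = 40.620 + 10.870 + 19.810 - 129.58 = -58.28 dBm

-58.28 dBm


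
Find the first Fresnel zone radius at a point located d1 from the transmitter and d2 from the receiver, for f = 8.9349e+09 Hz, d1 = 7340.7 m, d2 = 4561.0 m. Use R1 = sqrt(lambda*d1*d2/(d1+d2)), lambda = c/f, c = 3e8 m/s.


lambda = c / f = 3.0000e+08 / 8.9349e+09 = 0.03357620 m
R1 = sqrt(0.03357620 * 7340.7 * 4561.0 / (7340.7 + 4561.0)) = 9.719 m

9.719 m


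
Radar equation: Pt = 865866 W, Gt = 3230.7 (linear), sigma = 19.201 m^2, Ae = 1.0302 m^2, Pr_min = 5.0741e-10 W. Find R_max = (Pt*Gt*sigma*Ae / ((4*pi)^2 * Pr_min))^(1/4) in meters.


R^4 = 865866*3230.7*19.201*1.0302 / ((4*pi)^2 * 5.0741e-10) = 6.905799e+17
R_max = 6.905799e+17^0.25 = 28827 m

28827 m


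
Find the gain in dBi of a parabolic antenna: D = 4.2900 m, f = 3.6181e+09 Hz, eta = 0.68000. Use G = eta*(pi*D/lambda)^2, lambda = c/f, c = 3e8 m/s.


lambda = c / f = 3.0000e+08 / 3.6181e+09 = 0.08291645 m
G_linear = 0.68000 * (pi * 4.2900 / 0.08291645)^2 = 17965.60
G_dBi = 10 * log10(17965.60) = 42.54 dBi

42.54 dBi


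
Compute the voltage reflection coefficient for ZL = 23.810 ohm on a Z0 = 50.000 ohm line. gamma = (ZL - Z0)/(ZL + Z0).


gamma = (23.810 - 50.000) / (23.810 + 50.000) = -0.3548

-0.3548


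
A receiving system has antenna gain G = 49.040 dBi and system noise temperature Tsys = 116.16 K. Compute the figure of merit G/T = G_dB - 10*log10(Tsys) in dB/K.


G/T = 49.040 - 10*log10(116.16) = 49.040 - 20.65057 = 28.39 dB/K

28.39 dB/K


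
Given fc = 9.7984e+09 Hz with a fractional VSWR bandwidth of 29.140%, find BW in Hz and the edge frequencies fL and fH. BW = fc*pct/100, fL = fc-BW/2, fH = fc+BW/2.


BW = 9.7984e+09 * 29.140/100 = 2.855254e+09 Hz
fL = 9.7984e+09 - 2.855254e+09/2 = 8.371e+09 Hz
fH = 9.7984e+09 + 2.855254e+09/2 = 1.123e+10 Hz

BW=2.855e+09 Hz, fL=8.371e+09 Hz, fH=1.123e+10 Hz


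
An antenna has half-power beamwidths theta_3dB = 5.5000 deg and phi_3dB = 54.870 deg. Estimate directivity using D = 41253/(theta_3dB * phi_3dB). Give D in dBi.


D_linear = 41253 / (5.5000 * 54.870) = 136.6967
D_dBi = 10 * log10(136.6967) = 21.36 dBi

21.36 dBi


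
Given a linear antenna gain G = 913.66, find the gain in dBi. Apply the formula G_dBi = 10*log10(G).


G_dBi = 10 * log10(913.66) = 29.61 dBi

29.61 dBi


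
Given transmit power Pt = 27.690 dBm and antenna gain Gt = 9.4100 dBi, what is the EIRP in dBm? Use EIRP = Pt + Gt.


EIRP = Pt + Gt = 27.690 + 9.4100 = 37.10 dBm

37.10 dBm


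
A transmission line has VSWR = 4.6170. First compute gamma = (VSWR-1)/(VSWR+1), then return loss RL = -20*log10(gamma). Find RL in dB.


gamma = (4.6170 - 1) / (4.6170 + 1) = 0.6439380
RL = -20 * log10(0.6439380) = 3.823 dB

3.823 dB


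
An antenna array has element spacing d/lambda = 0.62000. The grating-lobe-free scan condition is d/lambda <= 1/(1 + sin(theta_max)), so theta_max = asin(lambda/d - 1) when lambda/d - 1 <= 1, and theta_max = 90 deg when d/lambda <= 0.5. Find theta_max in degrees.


lambda/d - 1 = 1/0.62000 - 1 = 0.6129032
theta_max = asin(0.6129032) = 37.80 deg

37.80 deg


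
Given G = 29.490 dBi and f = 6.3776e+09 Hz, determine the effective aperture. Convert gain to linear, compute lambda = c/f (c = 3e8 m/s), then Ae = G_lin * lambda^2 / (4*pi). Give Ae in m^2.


lambda = c / f = 3.0000e+08 / 6.3776e+09 = 0.04703964 m
G_linear = 10^(29.490/10) = 889.2011
Ae = G_linear * lambda^2 / (4*pi) = 889.2011 * 0.04703964^2 / (4*pi) = 0.1566 m^2

0.1566 m^2


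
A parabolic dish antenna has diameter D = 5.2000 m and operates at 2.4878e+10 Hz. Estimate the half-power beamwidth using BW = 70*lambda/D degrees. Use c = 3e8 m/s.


lambda = c / f = 3.0000e+08 / 2.4878e+10 = 0.01205885 m
BW = 70 * 0.01205885 / 5.2000 = 0.1623 deg

0.1623 deg


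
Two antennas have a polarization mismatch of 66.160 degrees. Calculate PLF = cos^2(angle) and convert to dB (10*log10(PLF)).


PLF_linear = cos^2(66.160 deg) = 0.1633647
PLF_dB = 10 * log10(0.1633647) = -7.868 dB

-7.868 dB


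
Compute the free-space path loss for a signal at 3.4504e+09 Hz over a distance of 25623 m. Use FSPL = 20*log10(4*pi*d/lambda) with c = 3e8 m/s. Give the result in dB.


lambda = c / f = 3.0000e+08 / 3.4504e+09 = 0.08694644 m
FSPL = 20 * log10(4*pi*25623/0.08694644) = 131.4 dB

131.4 dB


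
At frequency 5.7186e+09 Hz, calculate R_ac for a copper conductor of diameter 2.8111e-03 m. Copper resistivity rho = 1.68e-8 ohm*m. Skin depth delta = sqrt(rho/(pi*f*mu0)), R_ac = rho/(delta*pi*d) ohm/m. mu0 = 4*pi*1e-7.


delta = sqrt(1.68e-8 / (pi * 5.7186e+09 * 4*pi*1e-7)) = 8.626406e-07 m
R_ac = 1.68e-8 / (8.626406e-07 * pi * 2.8111e-03) = 2.205 ohm/m

2.205 ohm/m


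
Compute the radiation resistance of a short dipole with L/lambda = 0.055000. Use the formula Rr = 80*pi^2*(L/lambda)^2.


Rr = 80 * pi^2 * (0.055000)^2 = 80 * 9.869604 * 3.025000e-03 = 2.388 ohm

2.388 ohm


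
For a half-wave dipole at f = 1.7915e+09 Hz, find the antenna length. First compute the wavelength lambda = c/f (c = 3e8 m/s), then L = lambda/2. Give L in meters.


lambda = c / f = 3.0000e+08 / 1.7915e+09 = 0.1674574 m
L = lambda / 2 = 0.1674574 / 2 = 0.08373 m

0.08373 m


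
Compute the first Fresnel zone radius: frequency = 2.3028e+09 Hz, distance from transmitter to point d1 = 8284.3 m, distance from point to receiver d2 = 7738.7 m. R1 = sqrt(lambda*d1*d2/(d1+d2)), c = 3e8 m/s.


lambda = c / f = 3.0000e+08 / 2.3028e+09 = 0.1302762 m
R1 = sqrt(0.1302762 * 8284.3 * 7738.7 / (8284.3 + 7738.7)) = 22.83 m

22.83 m


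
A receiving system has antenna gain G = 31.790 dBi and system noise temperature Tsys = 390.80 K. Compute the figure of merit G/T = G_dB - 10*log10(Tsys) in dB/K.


G/T = 31.790 - 10*log10(390.80) = 31.790 - 25.91955 = 5.870 dB/K

5.870 dB/K


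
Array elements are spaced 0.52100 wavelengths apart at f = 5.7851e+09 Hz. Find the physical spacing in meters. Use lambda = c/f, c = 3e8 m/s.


lambda = c / f = 3.0000e+08 / 5.7851e+09 = 0.05185736 m
d = 0.52100 * 0.05185736 = 0.02702 m

0.02702 m


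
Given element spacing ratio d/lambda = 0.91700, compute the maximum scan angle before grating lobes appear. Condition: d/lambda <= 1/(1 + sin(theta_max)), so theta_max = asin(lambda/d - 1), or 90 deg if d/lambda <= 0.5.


lambda/d - 1 = 1/0.91700 - 1 = 0.09051254
theta_max = asin(0.09051254) = 5.193 deg

5.193 deg


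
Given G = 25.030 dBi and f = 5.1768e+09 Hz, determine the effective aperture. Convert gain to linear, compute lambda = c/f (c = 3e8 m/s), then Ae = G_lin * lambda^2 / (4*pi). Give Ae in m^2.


lambda = c / f = 3.0000e+08 / 5.1768e+09 = 0.05795086 m
G_linear = 10^(25.030/10) = 318.4198
Ae = G_linear * lambda^2 / (4*pi) = 318.4198 * 0.05795086^2 / (4*pi) = 0.08510 m^2

0.08510 m^2


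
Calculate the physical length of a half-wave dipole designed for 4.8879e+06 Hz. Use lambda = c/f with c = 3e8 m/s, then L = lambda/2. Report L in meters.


lambda = c / f = 3.0000e+08 / 4.8879e+06 = 61.37605 m
L = lambda / 2 = 61.37605 / 2 = 30.69 m

30.69 m


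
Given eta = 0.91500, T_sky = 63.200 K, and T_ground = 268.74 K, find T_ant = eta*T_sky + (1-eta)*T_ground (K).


T_ant = 0.91500 * 63.200 + (1 - 0.91500) * 268.74 = 80.67 K

80.67 K


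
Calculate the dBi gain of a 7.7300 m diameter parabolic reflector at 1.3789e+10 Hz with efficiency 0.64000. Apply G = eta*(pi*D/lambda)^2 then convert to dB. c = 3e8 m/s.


lambda = c / f = 3.0000e+08 / 1.3789e+10 = 0.02175647 m
G_linear = 0.64000 * (pi * 7.7300 / 0.02175647)^2 = 797373.6
G_dBi = 10 * log10(797373.6) = 59.02 dBi

59.02 dBi


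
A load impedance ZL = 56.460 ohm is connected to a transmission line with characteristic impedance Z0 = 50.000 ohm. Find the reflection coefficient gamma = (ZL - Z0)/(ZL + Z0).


gamma = (56.460 - 50.000) / (56.460 + 50.000) = 0.06068

0.06068
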